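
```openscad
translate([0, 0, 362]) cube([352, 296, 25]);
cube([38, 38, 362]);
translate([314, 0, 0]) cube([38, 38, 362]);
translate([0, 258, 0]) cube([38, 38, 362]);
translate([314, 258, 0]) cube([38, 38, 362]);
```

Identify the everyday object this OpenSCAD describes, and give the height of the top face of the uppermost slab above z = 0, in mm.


A stool. The seat height is 387 mm.

A 352×296×25 slab at z = 362 on four corner posts — a stool. The seat top is 362 + 25 = 387 mm.


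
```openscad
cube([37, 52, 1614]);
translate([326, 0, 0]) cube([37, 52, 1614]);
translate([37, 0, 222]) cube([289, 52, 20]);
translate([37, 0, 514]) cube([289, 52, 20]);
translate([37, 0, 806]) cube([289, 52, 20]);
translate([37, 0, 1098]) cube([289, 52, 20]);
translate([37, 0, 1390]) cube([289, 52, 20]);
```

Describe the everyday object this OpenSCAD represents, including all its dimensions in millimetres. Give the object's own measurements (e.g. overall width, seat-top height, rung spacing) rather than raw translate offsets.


A straight ladder. Two 37×52 mm vertical rails, 1614 mm tall, stand 363 mm apart (outside-to-outside) with their front faces coplanar on the −y side. 5 rungs, each 52 mm deep and 20 mm tall, span between the inner faces of the rails, front faces flush with the rails. The lowest rung's underside is at z = 222 mm and rungs are spaced 292 mm apart (underside to underside).


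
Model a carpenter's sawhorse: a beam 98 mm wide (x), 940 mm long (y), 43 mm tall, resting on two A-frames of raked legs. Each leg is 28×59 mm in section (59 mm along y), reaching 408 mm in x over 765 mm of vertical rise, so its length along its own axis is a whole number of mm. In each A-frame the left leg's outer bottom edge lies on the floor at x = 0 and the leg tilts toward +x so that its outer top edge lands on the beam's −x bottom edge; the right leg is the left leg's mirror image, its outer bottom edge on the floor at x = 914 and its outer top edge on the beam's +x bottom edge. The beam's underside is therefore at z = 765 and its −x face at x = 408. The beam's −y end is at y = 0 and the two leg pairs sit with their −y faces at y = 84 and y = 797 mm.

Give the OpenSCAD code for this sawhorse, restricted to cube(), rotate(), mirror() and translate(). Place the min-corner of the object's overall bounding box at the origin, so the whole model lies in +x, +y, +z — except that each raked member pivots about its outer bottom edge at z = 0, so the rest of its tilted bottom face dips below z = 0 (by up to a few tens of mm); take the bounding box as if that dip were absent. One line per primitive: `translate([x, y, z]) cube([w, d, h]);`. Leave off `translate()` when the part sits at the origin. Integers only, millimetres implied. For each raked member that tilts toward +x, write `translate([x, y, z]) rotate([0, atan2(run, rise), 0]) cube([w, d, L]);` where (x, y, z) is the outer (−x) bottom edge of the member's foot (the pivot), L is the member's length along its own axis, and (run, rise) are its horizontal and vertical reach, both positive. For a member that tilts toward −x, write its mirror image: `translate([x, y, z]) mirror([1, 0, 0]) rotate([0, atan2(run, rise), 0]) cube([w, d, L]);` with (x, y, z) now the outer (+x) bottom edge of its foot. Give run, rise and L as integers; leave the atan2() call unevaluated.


// leg length = √(408² + 765²) = 867
// right-leg outer foot x = 2·408 + 98 = 914
// beam min-corner = (408, 0, 765)
translate([408, 0, 765]) cube([98, 940, 43]);
translate([0, 84, 0]) rotate([0, atan2(408, 765), 0]) cube([28, 59, 867]);
translate([914, 84, 0]) mirror([1, 0, 0]) rotate([0, atan2(408, 765), 0]) cube([28, 59, 867]);
translate([0, 797, 0]) rotate([0, atan2(408, 765), 0]) cube([28, 59, 867]);
translate([914, 797, 0]) mirror([1, 0, 0]) rotate([0, atan2(408, 765), 0]) cube([28, 59, 867]);


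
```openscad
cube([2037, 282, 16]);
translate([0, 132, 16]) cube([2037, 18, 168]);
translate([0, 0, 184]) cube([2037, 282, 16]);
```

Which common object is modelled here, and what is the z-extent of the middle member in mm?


An I-beam. The web height is 168 mm.

Two wide flanges with a thin centred web — an I-beam. Overall 200 mm minus two 16 mm flanges gives a web of 200 − 2·16 = 168 mm.


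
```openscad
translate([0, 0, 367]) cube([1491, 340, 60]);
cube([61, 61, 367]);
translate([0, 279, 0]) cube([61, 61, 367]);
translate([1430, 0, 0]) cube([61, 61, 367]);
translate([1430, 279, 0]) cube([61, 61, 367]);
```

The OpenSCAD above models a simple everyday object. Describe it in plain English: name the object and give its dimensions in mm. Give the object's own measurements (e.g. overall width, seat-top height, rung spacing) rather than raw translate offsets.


A long wooden bench with a 1491 mm (x) × 340 mm (y) seat, 60 mm thick, its top surface 427 mm above the floor. Four 61 mm square legs at the seat corners, flush with the edges, run from z = 0 to the seat underside.


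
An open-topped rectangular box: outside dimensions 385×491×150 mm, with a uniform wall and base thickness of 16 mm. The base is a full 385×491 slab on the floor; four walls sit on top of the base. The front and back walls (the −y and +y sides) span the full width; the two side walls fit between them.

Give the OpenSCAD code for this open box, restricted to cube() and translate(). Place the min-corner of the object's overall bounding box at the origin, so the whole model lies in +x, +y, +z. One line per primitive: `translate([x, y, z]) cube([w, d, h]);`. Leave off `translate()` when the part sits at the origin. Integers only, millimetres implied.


cube([385, 491, 16]);
translate([0, 0, 16]) cube([385, 16, 134]);
translate([0, 475, 16]) cube([385, 16, 134]);
translate([0, 16, 16]) cube([16, 459, 134]);
translate([369, 16, 16]) cube([16, 459, 134]);


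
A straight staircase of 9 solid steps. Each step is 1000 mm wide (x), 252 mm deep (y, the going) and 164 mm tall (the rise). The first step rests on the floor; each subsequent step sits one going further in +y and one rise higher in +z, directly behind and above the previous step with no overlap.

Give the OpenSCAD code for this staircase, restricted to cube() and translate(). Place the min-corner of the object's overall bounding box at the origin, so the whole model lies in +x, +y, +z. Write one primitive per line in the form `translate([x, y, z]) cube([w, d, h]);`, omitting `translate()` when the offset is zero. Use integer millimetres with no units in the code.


cube([1000, 252, 164]);
translate([0, 252, 164]) cube([1000, 252, 164]);
translate([0, 504, 328]) cube([1000, 252, 164]);
translate([0, 756, 492]) cube([1000, 252, 164]);
translate([0, 1008, 656]) cube([1000, 252, 164]);
translate([0, 1260, 820]) cube([1000, 252, 164]);
translate([0, 1512, 984]) cube([1000, 252, 164]);
translate([0, 1764, 1148]) cube([1000, 252, 164]);
translate([0, 2016, 1312]) cube([1000, 252, 164]);


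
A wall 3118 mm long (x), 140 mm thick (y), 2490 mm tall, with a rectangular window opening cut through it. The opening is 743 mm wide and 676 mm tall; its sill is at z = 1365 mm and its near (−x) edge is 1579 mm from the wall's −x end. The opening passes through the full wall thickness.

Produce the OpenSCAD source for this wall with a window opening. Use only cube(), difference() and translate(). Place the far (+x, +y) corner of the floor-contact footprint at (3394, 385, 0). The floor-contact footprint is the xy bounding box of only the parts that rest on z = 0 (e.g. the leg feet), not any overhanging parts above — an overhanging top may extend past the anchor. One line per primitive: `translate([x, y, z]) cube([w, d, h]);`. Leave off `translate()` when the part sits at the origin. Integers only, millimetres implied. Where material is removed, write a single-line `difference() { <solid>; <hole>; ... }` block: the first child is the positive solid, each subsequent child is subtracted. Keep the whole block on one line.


difference() { translate([276, 245, 0]) cube([3118, 140, 2490]); translate([1855, 245, 1365]) cube([743, 140, 676]); }


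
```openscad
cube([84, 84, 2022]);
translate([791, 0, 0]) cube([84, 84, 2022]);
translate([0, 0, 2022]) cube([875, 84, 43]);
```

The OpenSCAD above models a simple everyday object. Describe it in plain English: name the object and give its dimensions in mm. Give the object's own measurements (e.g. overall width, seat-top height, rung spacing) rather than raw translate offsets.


A door frame. The clear opening is 707 mm wide and 2022 mm high. Two 84 mm wide jambs, 84 mm deep, stand either side of the opening from the floor to the top of the opening. A 43 mm thick head sits across the top of both jambs, spanning the full outside width of the frame.


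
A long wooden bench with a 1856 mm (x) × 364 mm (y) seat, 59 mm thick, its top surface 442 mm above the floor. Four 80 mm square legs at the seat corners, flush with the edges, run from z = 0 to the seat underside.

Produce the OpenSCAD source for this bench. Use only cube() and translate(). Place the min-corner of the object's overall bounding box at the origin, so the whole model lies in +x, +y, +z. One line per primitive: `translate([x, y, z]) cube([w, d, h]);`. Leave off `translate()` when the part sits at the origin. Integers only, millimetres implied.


translate([0, 0, 383]) cube([1856, 364, 59]);
cube([80, 80, 383]);
translate([0, 284, 0]) cube([80, 80, 383]);
translate([1776, 0, 0]) cube([80, 80, 383]);
translate([1776, 284, 0]) cube([80, 80, 383]);


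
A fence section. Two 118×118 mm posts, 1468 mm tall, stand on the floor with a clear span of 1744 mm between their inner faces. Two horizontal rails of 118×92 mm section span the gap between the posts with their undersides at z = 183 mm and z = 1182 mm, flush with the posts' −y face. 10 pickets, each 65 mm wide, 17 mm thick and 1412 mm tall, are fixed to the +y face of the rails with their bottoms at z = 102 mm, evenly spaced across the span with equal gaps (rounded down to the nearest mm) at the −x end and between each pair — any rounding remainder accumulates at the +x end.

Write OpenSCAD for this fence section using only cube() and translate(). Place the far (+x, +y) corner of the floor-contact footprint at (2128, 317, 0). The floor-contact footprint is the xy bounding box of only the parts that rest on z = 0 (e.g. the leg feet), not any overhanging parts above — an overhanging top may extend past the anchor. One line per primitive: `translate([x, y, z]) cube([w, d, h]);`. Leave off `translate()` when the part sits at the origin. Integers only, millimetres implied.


translate([148, 199, 0]) cube([118, 118, 1468]);
translate([2010, 199, 0]) cube([118, 118, 1468]);
translate([266, 199, 183]) cube([1744, 118, 92]);
translate([266, 199, 1182]) cube([1744, 118, 92]);
translate([365, 317, 102]) cube([65, 17, 1412]);
translate([529, 317, 102]) cube([65, 17, 1412]);
translate([693, 317, 102]) cube([65, 17, 1412]);
translate([857, 317, 102]) cube([65, 17, 1412]);
translate([1021, 317, 102]) cube([65, 17, 1412]);
translate([1185, 317, 102]) cube([65, 17, 1412]);
translate([1349, 317, 102]) cube([65, 17, 1412]);
translate([1513, 317, 102]) cube([65, 17, 1412]);
translate([1677, 317, 102]) cube([65, 17, 1412]);
translate([1841, 317, 102]) cube([65, 17, 1412]);


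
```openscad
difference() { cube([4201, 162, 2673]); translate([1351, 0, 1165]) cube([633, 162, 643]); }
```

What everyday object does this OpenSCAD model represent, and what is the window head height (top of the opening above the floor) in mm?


A wall with a window opening. The window head height is 1808 mm.

A wall with a rectangular opening subtracted — a window. Sill at z = 1165, opening 643 mm tall, so the head is at 1165 + 643 = 1808 mm.


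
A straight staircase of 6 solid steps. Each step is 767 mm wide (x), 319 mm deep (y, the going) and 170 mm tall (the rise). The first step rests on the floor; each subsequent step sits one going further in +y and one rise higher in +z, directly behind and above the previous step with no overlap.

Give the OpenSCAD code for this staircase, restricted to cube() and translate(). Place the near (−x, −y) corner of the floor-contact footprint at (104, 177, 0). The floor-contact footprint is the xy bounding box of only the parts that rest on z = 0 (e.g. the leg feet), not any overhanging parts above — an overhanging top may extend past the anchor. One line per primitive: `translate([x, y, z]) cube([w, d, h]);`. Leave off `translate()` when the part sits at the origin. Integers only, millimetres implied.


translate([104, 177, 0]) cube([767, 319, 170]);
translate([104, 496, 170]) cube([767, 319, 170]);
translate([104, 815, 340]) cube([767, 319, 170]);
translate([104, 1134, 510]) cube([767, 319, 170]);
translate([104, 1453, 680]) cube([767, 319, 170]);
translate([104, 1772, 850]) cube([767, 319, 170]);


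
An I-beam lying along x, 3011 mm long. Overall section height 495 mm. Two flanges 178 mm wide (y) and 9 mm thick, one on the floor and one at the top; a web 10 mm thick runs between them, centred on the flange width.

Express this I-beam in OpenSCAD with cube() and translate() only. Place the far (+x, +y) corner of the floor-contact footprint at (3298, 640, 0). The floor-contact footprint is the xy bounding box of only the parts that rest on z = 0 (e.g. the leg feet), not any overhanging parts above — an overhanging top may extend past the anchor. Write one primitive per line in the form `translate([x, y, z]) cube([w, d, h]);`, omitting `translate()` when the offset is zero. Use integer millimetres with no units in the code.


translate([287, 462, 0]) cube([3011, 178, 9]);
translate([287, 546, 9]) cube([3011, 10, 477]);
translate([287, 462, 486]) cube([3011, 178, 9]);


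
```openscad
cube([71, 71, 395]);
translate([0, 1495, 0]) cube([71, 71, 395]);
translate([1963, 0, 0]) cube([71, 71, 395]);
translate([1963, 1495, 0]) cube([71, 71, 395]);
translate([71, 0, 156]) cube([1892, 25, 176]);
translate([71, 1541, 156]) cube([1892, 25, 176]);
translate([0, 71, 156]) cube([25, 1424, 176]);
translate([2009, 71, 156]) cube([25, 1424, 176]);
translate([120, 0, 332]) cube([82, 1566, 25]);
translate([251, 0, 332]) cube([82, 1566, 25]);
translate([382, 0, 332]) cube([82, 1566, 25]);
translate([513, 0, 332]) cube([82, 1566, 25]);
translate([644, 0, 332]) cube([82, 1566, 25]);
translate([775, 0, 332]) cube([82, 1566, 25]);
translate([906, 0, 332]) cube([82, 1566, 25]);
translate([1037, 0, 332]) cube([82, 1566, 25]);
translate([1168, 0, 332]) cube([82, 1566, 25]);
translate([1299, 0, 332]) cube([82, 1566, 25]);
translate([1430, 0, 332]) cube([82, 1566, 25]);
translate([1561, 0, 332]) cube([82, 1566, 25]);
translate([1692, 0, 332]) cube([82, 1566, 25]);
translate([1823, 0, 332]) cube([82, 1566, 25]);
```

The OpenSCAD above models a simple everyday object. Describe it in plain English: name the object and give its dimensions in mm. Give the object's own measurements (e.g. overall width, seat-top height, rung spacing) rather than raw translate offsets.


A bed frame 2034 mm long (x) by 1566 mm wide (y). Four 71×71 mm corner posts, 395 mm tall, at the corners of the footprint. Four rails of 25 mm thickness and 176 mm height run between adjacent posts with their undersides at z = 156 mm, their outer faces flush with the outside of the frame (the two x-running rails run between the posts' inner faces; the two y-running rails run between the posts' inner faces). 14 slats, each 82 mm wide (x) and 25 mm thick, lie across the top of the two x-running rails, running the full 1566 mm width of the frame in y; along x they sit between the end posts with a 49 mm gap after the −x posts and between neighbouring slats, leaving 58 mm before the +x posts.


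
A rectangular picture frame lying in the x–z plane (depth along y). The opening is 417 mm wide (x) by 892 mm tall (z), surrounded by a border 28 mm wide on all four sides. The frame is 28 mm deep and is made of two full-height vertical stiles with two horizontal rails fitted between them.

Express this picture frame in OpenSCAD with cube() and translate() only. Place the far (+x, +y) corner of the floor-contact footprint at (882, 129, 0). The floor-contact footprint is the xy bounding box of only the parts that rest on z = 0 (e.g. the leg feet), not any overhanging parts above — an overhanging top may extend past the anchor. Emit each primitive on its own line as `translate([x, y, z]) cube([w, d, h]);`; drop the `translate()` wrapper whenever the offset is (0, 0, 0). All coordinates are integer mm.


translate([409, 101, 0]) cube([28, 28, 948]);
translate([854, 101, 0]) cube([28, 28, 948]);
translate([437, 101, 0]) cube([417, 28, 28]);
translate([437, 101, 920]) cube([417, 28, 28]);


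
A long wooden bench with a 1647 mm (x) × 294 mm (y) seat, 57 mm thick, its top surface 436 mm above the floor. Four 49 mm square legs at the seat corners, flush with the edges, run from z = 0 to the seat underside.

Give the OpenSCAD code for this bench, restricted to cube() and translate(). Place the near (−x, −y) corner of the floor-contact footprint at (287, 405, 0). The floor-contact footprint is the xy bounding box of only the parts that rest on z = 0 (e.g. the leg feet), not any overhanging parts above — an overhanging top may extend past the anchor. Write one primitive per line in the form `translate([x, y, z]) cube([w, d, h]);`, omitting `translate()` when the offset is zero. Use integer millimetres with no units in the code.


translate([287, 405, 379]) cube([1647, 294, 57]);
translate([287, 405, 0]) cube([49, 49, 379]);
translate([287, 650, 0]) cube([49, 49, 379]);
translate([1885, 405, 0]) cube([49, 49, 379]);
translate([1885, 650, 0]) cube([49, 49, 379]);


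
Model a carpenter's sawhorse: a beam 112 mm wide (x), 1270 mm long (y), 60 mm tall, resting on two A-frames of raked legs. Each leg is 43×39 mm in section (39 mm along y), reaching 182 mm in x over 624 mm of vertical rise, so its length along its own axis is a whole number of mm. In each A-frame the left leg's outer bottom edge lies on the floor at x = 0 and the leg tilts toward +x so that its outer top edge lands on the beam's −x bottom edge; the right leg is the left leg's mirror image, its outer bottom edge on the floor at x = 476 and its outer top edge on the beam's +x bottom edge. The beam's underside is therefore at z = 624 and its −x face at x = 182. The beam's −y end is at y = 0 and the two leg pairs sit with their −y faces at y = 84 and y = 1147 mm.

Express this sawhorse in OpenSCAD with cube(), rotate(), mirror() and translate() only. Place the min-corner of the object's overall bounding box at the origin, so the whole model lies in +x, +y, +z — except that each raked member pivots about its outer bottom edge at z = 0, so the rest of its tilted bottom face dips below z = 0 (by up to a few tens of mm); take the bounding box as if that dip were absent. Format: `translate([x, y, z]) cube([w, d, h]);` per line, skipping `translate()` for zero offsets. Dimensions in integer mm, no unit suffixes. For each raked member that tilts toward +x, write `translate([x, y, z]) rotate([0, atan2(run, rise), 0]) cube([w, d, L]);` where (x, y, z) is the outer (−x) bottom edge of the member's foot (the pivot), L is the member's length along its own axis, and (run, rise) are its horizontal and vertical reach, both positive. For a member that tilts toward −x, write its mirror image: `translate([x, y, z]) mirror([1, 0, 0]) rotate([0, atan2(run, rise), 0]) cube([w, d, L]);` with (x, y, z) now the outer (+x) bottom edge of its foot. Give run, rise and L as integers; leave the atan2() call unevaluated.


translate([182, 0, 624]) cube([112, 1270, 60]);
translate([0, 84, 0]) rotate([0, atan2(182, 624), 0]) cube([43, 39, 650]);
translate([476, 84, 0]) mirror([1, 0, 0]) rotate([0, atan2(182, 624), 0]) cube([43, 39, 650]);
translate([0, 1147, 0]) rotate([0, atan2(182, 624), 0]) cube([43, 39, 650]);
translate([476, 1147, 0]) mirror([1, 0, 0]) rotate([0, atan2(182, 624), 0]) cube([43, 39, 650]);


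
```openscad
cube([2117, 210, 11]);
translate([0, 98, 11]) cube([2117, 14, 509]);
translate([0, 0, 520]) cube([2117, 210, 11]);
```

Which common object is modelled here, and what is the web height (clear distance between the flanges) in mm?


An I-beam. The web height is 509 mm.

Two wide flanges with a thin centred web — an I-beam. Overall 531 mm minus two 11 mm flanges gives a web of 531 − 2·11 = 509 mm.


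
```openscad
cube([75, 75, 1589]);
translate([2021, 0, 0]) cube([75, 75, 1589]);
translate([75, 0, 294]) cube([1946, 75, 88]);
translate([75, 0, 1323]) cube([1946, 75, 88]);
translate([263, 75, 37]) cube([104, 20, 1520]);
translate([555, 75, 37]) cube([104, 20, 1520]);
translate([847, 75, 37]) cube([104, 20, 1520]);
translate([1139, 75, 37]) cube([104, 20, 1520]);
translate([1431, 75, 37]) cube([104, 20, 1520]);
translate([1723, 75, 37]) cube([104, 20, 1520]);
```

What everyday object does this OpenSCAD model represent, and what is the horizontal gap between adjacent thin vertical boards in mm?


A fence section. The picket gap is 188 mm.

Two posts, two rails, 6 pickets — a fence section. Span 1946 mm holds 6 pickets of 104 mm with 7 equal gaps: ⌊(1946 − 6·104) / 7⌋ = 188 mm.


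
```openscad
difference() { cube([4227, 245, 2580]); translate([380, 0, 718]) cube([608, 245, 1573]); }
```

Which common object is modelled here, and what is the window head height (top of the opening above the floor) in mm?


A wall with a window opening. The window head height is 2291 mm.

A wall with a rectangular opening subtracted — a window. Sill at z = 718, opening 1573 mm tall, so the head is at 718 + 1573 = 2291 mm.


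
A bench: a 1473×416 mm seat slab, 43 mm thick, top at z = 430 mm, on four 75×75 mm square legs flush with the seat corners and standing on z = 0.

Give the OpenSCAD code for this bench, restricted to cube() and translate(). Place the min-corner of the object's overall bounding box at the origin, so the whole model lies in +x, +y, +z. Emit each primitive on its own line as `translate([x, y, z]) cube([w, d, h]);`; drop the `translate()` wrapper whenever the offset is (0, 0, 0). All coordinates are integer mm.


translate([0, 0, 387]) cube([1473, 416, 43]);
cube([75, 75, 387]);
translate([0, 341, 0]) cube([75, 75, 387]);
translate([1398, 0, 0]) cube([75, 75, 387]);
translate([1398, 341, 0]) cube([75, 75, 387]);


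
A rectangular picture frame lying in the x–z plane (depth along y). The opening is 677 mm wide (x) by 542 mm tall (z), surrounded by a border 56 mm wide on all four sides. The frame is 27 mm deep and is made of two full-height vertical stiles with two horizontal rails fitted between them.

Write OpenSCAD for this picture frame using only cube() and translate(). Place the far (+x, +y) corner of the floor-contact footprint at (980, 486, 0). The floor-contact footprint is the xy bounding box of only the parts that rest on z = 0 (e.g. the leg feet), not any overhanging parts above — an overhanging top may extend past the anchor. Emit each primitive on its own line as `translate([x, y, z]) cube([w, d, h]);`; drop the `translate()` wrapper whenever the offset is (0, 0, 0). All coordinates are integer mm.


translate([191, 459, 0]) cube([56, 27, 654]);
translate([924, 459, 0]) cube([56, 27, 654]);
translate([247, 459, 0]) cube([677, 27, 56]);
translate([247, 459, 598]) cube([677, 27, 56]);


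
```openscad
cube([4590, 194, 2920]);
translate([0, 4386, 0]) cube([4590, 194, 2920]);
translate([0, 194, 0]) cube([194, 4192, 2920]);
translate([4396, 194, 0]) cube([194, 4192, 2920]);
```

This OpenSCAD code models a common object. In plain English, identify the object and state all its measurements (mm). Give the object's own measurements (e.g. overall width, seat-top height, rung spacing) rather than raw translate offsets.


The wall frame of a small rectangular building: four walls, each 2920 mm tall and 194 mm thick, enclosing a footprint 4590 mm (x) by 4580 mm (y) outside-to-outside, with no floor or roof. The front and back walls (the −y and +y sides) span the full width; the two side walls fit between them.


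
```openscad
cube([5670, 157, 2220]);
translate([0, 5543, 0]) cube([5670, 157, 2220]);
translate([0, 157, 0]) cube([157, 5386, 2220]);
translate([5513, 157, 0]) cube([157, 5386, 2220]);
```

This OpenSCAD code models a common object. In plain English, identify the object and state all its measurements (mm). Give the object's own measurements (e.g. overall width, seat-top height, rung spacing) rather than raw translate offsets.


The wall frame of a small rectangular building: four walls, each 2220 mm tall and 157 mm thick, enclosing a footprint 5670 mm (x) by 5700 mm (y) outside-to-outside, with no floor or roof. The front and back walls (the −y and +y sides) span the full width; the two side walls fit between them.


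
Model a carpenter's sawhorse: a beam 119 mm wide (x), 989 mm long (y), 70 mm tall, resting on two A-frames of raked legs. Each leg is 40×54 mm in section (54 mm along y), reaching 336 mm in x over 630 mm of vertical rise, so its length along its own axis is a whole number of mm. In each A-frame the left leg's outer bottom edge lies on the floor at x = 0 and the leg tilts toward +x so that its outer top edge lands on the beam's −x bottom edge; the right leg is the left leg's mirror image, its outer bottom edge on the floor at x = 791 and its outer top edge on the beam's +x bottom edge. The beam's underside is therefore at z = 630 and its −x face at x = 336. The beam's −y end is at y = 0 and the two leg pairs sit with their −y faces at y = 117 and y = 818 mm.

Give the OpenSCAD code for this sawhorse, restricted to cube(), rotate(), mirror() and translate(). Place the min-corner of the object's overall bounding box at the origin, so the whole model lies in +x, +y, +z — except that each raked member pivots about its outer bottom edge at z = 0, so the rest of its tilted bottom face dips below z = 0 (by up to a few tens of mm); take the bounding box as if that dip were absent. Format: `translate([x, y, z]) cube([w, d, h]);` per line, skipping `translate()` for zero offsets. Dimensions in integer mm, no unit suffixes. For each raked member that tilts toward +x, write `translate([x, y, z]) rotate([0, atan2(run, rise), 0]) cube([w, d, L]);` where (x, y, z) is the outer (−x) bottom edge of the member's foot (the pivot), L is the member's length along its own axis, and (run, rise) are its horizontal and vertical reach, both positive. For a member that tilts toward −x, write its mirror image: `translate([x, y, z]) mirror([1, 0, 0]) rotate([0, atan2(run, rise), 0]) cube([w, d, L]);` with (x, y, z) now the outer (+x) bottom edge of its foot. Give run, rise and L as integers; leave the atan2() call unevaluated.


translate([336, 0, 630]) cube([119, 989, 70]);
translate([0, 117, 0]) rotate([0, atan2(336, 630), 0]) cube([40, 54, 714]);
translate([791, 117, 0]) mirror([1, 0, 0]) rotate([0, atan2(336, 630), 0]) cube([40, 54, 714]);
translate([0, 818, 0]) rotate([0, atan2(336, 630), 0]) cube([40, 54, 714]);
translate([791, 818, 0]) mirror([1, 0, 0]) rotate([0, atan2(336, 630), 0]) cube([40, 54, 714]);


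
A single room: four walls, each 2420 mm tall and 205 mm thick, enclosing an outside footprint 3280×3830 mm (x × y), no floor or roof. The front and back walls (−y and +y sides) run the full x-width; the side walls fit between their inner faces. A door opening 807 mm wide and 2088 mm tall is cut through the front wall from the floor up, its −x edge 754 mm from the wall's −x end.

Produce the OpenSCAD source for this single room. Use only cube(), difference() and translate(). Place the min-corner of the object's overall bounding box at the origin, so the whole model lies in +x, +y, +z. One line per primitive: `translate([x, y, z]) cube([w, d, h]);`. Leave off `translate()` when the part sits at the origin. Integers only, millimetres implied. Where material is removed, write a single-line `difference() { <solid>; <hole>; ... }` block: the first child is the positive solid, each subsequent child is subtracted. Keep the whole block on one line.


difference() { cube([3280, 205, 2420]); translate([754, 0, 0]) cube([807, 205, 2088]); }
translate([0, 3625, 0]) cube([3280, 205, 2420]);
translate([0, 205, 0]) cube([205, 3420, 2420]);
translate([3075, 205, 0]) cube([205, 3420, 2420]);


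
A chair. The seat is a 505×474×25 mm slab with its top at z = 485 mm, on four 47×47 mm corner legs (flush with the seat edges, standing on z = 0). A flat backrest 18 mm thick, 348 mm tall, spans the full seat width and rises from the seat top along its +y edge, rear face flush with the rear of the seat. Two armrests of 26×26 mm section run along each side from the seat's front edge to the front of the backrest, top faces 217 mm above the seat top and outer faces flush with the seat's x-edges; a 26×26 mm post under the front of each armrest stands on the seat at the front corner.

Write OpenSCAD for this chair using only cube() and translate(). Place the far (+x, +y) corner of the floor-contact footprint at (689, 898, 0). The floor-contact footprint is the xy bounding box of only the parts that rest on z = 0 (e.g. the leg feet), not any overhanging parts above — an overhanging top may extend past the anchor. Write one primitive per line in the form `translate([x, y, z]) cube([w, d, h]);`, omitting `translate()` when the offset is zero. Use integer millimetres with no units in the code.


// leg_h = 485 - 25 = 460
// arm post h = 217 - 26 = 191
translate([184, 424, 460]) cube([505, 474, 25]);
translate([184, 424, 0]) cube([47, 47, 460]);
translate([642, 424, 0]) cube([47, 47, 460]);
translate([184, 851, 0]) cube([47, 47, 460]);
translate([642, 851, 0]) cube([47, 47, 460]);
translate([184, 880, 485]) cube([505, 18, 348]);
translate([184, 424, 676]) cube([26, 456, 26]);
translate([663, 424, 676]) cube([26, 456, 26]);
translate([184, 424, 485]) cube([26, 26, 191]);
translate([663, 424, 485]) cube([26, 26, 191]);


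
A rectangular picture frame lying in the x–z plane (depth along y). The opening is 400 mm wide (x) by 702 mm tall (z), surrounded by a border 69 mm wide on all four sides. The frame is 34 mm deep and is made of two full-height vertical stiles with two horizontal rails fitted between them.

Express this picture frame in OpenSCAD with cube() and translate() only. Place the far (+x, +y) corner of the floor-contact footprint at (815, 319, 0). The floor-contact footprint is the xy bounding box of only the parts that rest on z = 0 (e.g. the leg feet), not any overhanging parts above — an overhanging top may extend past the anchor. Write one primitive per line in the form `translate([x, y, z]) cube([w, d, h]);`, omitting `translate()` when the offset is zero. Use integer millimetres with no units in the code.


translate([277, 285, 0]) cube([69, 34, 840]);
translate([746, 285, 0]) cube([69, 34, 840]);
translate([346, 285, 0]) cube([400, 34, 69]);
translate([346, 285, 771]) cube([400, 34, 69]);


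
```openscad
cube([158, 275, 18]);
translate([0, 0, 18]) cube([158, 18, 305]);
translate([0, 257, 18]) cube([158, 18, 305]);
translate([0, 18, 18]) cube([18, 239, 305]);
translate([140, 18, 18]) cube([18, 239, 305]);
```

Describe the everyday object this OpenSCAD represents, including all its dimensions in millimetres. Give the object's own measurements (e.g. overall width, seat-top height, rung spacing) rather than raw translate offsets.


An open-topped rectangular box: outside dimensions 158×275×323 mm, with a uniform wall and base thickness of 18 mm. The base is a full 158×275 slab on the floor; four walls sit on top of the base. The front and back walls (the −y and +y sides) span the full width; the two side walls fit between them.


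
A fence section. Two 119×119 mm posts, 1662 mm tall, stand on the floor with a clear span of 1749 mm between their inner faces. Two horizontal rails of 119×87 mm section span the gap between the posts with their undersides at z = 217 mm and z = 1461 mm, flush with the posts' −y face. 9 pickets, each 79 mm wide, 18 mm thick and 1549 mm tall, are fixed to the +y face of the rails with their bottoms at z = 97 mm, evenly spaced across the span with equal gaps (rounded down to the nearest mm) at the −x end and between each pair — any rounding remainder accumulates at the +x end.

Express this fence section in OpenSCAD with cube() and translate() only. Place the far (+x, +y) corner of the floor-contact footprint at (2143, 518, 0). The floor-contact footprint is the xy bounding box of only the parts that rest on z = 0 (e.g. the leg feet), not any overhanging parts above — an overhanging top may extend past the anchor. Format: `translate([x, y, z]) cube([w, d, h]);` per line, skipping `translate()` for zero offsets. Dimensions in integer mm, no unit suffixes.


translate([156, 399, 0]) cube([119, 119, 1662]);
translate([2024, 399, 0]) cube([119, 119, 1662]);
translate([275, 399, 217]) cube([1749, 119, 87]);
translate([275, 399, 1461]) cube([1749, 119, 87]);
translate([378, 518, 97]) cube([79, 18, 1549]);
translate([560, 518, 97]) cube([79, 18, 1549]);
translate([742, 518, 97]) cube([79, 18, 1549]);
translate([924, 518, 97]) cube([79, 18, 1549]);
translate([1106, 518, 97]) cube([79, 18, 1549]);
translate([1288, 518, 97]) cube([79, 18, 1549]);
translate([1470, 518, 97]) cube([79, 18, 1549]);
translate([1652, 518, 97]) cube([79, 18, 1549]);
translate([1834, 518, 97]) cube([79, 18, 1549]);


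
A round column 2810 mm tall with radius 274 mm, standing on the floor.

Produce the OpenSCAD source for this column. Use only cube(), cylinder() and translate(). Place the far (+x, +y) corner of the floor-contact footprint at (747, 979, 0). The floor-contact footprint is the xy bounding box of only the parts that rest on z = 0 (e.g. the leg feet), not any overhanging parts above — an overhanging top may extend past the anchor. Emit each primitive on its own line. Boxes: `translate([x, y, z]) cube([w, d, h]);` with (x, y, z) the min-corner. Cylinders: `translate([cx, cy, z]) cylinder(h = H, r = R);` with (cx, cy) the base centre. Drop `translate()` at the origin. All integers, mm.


translate([473, 705, 0]) cylinder(h = 2810, r = 274);


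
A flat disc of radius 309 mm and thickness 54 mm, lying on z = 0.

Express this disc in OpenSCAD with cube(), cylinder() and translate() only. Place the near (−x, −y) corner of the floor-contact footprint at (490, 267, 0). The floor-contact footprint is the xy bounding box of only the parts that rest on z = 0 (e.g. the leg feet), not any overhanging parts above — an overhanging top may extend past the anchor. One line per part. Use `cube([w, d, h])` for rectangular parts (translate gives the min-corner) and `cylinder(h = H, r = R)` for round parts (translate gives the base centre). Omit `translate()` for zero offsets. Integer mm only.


translate([799, 576, 0]) cylinder(h = 54, r = 309);


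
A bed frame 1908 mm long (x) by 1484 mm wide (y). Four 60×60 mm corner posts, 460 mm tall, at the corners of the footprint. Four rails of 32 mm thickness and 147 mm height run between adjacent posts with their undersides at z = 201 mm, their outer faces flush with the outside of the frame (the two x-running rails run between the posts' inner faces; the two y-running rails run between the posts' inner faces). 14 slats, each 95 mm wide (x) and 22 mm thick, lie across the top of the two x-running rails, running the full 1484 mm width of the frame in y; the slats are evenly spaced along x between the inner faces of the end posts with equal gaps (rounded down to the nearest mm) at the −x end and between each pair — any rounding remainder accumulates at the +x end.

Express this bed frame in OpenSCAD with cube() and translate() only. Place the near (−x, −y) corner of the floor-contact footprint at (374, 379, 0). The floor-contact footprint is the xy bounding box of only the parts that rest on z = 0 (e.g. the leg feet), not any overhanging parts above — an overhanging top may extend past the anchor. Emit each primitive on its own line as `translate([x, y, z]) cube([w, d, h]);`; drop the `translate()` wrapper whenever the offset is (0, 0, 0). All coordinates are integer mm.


translate([374, 379, 0]) cube([60, 60, 460]);
translate([374, 1803, 0]) cube([60, 60, 460]);
translate([2222, 379, 0]) cube([60, 60, 460]);
translate([2222, 1803, 0]) cube([60, 60, 460]);
translate([434, 379, 201]) cube([1788, 32, 147]);
translate([434, 1831, 201]) cube([1788, 32, 147]);
translate([374, 439, 201]) cube([32, 1364, 147]);
translate([2250, 439, 201]) cube([32, 1364, 147]);
translate([464, 379, 348]) cube([95, 1484, 22]);
translate([589, 379, 348]) cube([95, 1484, 22]);
translate([714, 379, 348]) cube([95, 1484, 22]);
translate([839, 379, 348]) cube([95, 1484, 22]);
translate([964, 379, 348]) cube([95, 1484, 22]);
translate([1089, 379, 348]) cube([95, 1484, 22]);
translate([1214, 379, 348]) cube([95, 1484, 22]);
translate([1339, 379, 348]) cube([95, 1484, 22]);
translate([1464, 379, 348]) cube([95, 1484, 22]);
translate([1589, 379, 348]) cube([95, 1484, 22]);
translate([1714, 379, 348]) cube([95, 1484, 22]);
translate([1839, 379, 348]) cube([95, 1484, 22]);
translate([1964, 379, 348]) cube([95, 1484, 22]);
translate([2089, 379, 348]) cube([95, 1484, 22]);


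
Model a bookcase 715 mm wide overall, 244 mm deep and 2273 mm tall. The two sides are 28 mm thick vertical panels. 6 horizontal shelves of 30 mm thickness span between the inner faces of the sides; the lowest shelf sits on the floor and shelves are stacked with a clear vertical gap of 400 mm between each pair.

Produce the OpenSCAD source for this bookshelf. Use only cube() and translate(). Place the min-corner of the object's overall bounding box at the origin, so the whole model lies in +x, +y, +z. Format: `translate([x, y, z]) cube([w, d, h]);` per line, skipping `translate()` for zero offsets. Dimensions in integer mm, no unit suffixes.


cube([28, 244, 2273]);
translate([687, 0, 0]) cube([28, 244, 2273]);
translate([28, 0, 0]) cube([659, 244, 30]);
translate([28, 0, 430]) cube([659, 244, 30]);
translate([28, 0, 860]) cube([659, 244, 30]);
translate([28, 0, 1290]) cube([659, 244, 30]);
translate([28, 0, 1720]) cube([659, 244, 30]);
translate([28, 0, 2150]) cube([659, 244, 30]);


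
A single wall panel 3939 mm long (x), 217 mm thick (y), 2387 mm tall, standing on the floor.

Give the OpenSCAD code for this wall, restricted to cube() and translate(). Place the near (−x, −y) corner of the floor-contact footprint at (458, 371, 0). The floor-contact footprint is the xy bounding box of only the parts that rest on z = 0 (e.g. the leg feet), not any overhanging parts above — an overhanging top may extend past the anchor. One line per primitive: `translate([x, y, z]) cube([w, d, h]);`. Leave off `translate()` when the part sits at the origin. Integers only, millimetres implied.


translate([458, 371, 0]) cube([3939, 217, 2387]);


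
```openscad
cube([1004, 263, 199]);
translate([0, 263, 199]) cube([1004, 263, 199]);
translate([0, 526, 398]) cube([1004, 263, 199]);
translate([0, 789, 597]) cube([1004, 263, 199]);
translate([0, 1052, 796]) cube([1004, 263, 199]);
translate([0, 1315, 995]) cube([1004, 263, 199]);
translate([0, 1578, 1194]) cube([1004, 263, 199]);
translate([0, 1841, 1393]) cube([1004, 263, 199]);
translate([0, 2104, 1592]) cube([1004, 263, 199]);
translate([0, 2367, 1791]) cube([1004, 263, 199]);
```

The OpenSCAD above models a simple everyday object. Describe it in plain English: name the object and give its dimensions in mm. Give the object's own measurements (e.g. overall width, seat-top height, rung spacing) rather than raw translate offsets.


A straight staircase of 10 solid steps. Each step is 1004 mm wide (x), 263 mm deep (y, the going) and 199 mm tall (the rise). The first step rests on the floor; each subsequent step sits one going further in +y and one rise higher in +z, directly behind and above the previous step with no overlap.


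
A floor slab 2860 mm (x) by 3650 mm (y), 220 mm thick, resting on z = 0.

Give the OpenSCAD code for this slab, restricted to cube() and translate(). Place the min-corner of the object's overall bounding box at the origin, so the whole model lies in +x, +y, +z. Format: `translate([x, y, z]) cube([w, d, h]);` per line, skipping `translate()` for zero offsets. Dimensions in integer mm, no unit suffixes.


cube([2860, 3650, 220]);
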